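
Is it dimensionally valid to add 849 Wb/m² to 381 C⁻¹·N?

Dimensions:
  849 Wb/m²:  Wb·m⁻² = V·s·m⁻² = kg·s⁻²·A⁻¹
  381 C⁻¹·N:  N·C⁻¹ = kg·m·s⁻²·(s·A)⁻¹ = kg·m·s⁻³·A⁻¹
kg·s⁻²·A⁻¹ ≠ kg·m·s⁻³·A⁻¹, so they cannot be added.

No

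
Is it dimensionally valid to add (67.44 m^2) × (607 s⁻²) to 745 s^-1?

Work out the base dimensions of each:
  (67.44 m^2) × (607 s⁻²):  [m²] · [s⁻²] = m²·s⁻²
  745 s^-1:  s⁻¹
m²·s⁻² ≠ s⁻¹, so they cannot be added.

No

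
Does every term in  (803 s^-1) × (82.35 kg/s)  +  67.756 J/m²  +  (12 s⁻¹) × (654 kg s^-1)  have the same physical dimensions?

Yes

Work out the base dimensions of each:
  (803 s^-1) × (82.35 kg/s):  [s⁻¹] · [kg·s⁻¹] = kg·s⁻²
  67.756 J/m²:  J·m⁻² = N·m·m⁻² = kg·s⁻²
  (12 s⁻¹) × (654 kg s^-1):  [s⁻¹] · [kg·s⁻¹] = kg·s⁻²
Every term reduces to kg·s⁻².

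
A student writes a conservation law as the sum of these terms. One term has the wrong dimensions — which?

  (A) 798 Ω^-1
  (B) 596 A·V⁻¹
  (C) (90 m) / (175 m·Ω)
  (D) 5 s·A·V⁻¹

(D)

Expand each in SI base units:
  (A) Ω⁻¹ = (V·A⁻¹)⁻¹ = kg⁻¹·m⁻²·s³·A²
  (B) A·V⁻¹ = A·(J·C⁻¹)⁻¹ = kg⁻¹·m⁻²·s³·A²
  (C) [m] / [kg·m³·s⁻³·A⁻²] = kg⁻¹·m⁻²·s³·A²
  (D) A·s·V⁻¹ = A·s·(J·C⁻¹)⁻¹ = kg⁻¹·m⁻²·s⁴·A²
All reduce to kg⁻¹·m⁻²·s³·A² except (D), which is kg⁻¹·m⁻²·s⁴·A².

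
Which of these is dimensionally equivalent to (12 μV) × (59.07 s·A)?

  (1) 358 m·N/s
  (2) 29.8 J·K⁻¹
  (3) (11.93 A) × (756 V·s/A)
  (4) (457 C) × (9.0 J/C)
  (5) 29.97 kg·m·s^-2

Reference: [kg·m²·s⁻³·A⁻¹] · [s·A] = kg·m²·s⁻².
Each option:
  (1) N·m·s⁻¹ = kg·m·s⁻²·m·s⁻¹ = kg·m²·s⁻³
  (2) J·K⁻¹ = N·m·K⁻¹ = kg·m²·s⁻²·K⁻¹
  (3) [A] · [kg·m²·s⁻²·A⁻²] = kg·m²·s⁻²·A⁻¹
  (4) [s·A] · [kg·m²·s⁻³·A⁻¹] = kg·m²·s⁻²  ← same
  (5) kg·m·s⁻²
Only (4) matches kg·m²·s⁻².

(4)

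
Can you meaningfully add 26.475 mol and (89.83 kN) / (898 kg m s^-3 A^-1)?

In SI base units:
  26.475 mol:  mol
  (89.83 kN) / (898 kg m s^-3 A^-1):  [kg·m·s⁻²] / [kg·m·s⁻³·A⁻¹] = s·A
mol ≠ s·A, so they cannot be added.

No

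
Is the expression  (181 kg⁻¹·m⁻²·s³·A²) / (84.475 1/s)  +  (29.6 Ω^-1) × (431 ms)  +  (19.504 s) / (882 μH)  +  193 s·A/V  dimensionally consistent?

Dimensions:
  (181 kg⁻¹·m⁻²·s³·A²) / (84.475 1/s):  [kg⁻¹·m⁻²·s³·A²] / [s⁻¹] = kg⁻¹·m⁻²·s⁴·A²
  (29.6 Ω^-1) × (431 ms):  [kg⁻¹·m⁻²·s³·A²] · [s] = kg⁻¹·m⁻²·s⁴·A²
  (19.504 s) / (882 μH):  [s] / [kg·m²·s⁻²·A⁻²] = kg⁻¹·m⁻²·s³·A²
  193 s·A/V:  A·s·V⁻¹ = A·s·(J·C⁻¹)⁻¹ = kg⁻¹·m⁻²·s⁴·A²
The terms do not share a single dimension (kg⁻¹·m⁻²·s³·A² vs kg⁻¹·m⁻²·s⁴·A²).

No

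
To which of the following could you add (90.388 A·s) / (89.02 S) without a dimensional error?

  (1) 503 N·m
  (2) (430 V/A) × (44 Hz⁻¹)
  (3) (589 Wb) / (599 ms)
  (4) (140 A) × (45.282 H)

Reference: [s·A] / [kg⁻¹·m⁻²·s³·A²] = kg·m²·s⁻²·A⁻¹.
Each option:
  (1) N·m = kg·m·s⁻²·m = kg·m²·s⁻²
  (2) [kg·m²·s⁻³·A⁻²] · [s] = kg·m²·s⁻²·A⁻²
  (3) [kg·m²·s⁻²·A⁻¹] / [s] = kg·m²·s⁻³·A⁻¹
  (4) [A] · [kg·m²·s⁻²·A⁻²] = kg·m²·s⁻²·A⁻¹  ← same
Only (4) matches kg·m²·s⁻²·A⁻¹.

(4)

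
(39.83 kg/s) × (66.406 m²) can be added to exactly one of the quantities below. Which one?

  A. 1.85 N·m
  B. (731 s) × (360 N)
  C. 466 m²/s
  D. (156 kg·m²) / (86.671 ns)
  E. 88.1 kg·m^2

Reference: [kg·s⁻¹] · [m²] = kg·m²·s⁻¹.
Each option:
  A. N·m = kg·m·s⁻²·m = kg·m²·s⁻²
  B. [s] · [kg·m·s⁻²] = kg·m·s⁻¹
  C. m²·s⁻¹
  D. [kg·m²] / [s] = kg·m²·s⁻¹  ← same
  E. kg·m²
Only D. matches kg·m²·s⁻¹.

D.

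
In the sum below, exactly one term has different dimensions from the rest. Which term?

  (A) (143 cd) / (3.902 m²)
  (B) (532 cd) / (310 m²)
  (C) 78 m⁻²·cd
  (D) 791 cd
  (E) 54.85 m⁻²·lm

(D)

In SI base units:
  (A) [cd] / [m²] = m⁻²·cd
  (B) [cd] / [m²] = m⁻²·cd
  (C) cd·m⁻² = m⁻²·cd
  (D) cd
  (E) lm·m⁻² = cd·m⁻² = m⁻²·cd
All reduce to m⁻²·cd except (D), which is cd.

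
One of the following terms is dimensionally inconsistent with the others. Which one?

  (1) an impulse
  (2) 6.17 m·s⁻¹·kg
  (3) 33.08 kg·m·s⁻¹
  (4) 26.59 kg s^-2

(4)

Expand each in SI base units:
  (1) [impulse] = kg·m·s⁻¹
  (2) kg·m·s⁻¹
  (3) kg·m·s⁻¹
  (4) kg·s⁻²
All reduce to kg·m·s⁻¹ except (4), which is kg·s⁻².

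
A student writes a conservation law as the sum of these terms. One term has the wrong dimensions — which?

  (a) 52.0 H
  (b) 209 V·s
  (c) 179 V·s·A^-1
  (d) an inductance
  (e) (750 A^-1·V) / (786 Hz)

In SI base units:
  (a) H = V·s·A⁻¹ = kg·m²·s⁻²·A⁻²
  (b) V·s = J·C⁻¹·s = kg·m²·s⁻²·A⁻¹
  (c) V·s·A⁻¹ = J·C⁻¹·s·A⁻¹ = kg·m²·s⁻²·A⁻²
  (d) [inductance] = kg·m²·s⁻²·A⁻²
  (e) [kg·m²·s⁻³·A⁻²] / [s⁻¹] = kg·m²·s⁻²·A⁻²
All reduce to kg·m²·s⁻²·A⁻² except (b), which is kg·m²·s⁻²·A⁻¹.

(b)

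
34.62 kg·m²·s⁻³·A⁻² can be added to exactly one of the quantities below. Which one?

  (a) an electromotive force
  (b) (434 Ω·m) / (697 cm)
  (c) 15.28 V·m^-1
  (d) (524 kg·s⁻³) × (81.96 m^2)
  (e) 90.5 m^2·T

(b)

Reference: kg·m²·s⁻³·A⁻².
Each option:
  (a) [electromotive force] = kg·m²·s⁻³·A⁻¹
  (b) [kg·m³·s⁻³·A⁻²] / [m] = kg·m²·s⁻³·A⁻²  ← same
  (c) V·m⁻¹ = J·C⁻¹·m⁻¹ = kg·m·s⁻³·A⁻¹
  (d) [kg·s⁻³] · [m²] = kg·m²·s⁻³
  (e) T·m² = Wb·m⁻²·m² = kg·m²·s⁻²·A⁻¹
Only (b) matches kg·m²·s⁻³·A⁻².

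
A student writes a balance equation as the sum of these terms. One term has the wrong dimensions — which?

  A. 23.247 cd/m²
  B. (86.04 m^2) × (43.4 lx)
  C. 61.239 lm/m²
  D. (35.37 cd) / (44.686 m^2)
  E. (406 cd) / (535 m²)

B.

Expand each in SI base units:
  A. cd·m⁻² = m⁻²·cd
  B. [m²] · [m⁻²·cd] = cd
  C. lm·m⁻² = cd·m⁻² = m⁻²·cd
  D. [cd] / [m²] = m⁻²·cd
  E. [cd] / [m²] = m⁻²·cd
All reduce to m⁻²·cd except B., which is cd.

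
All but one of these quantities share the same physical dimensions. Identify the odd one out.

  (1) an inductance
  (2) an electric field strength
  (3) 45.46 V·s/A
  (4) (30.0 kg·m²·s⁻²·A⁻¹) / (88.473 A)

(2)

Expand each in SI base units:
  (1) [inductance] = kg·m²·s⁻²·A⁻²
  (2) [electric field strength] = kg·m·s⁻³·A⁻¹
  (3) V·s·A⁻¹ = J·C⁻¹·s·A⁻¹ = kg·m²·s⁻²·A⁻²
  (4) [kg·m²·s⁻²·A⁻¹] / [A] = kg·m²·s⁻²·A⁻²
All reduce to kg·m²·s⁻²·A⁻² except (2), which is kg·m·s⁻³·A⁻¹.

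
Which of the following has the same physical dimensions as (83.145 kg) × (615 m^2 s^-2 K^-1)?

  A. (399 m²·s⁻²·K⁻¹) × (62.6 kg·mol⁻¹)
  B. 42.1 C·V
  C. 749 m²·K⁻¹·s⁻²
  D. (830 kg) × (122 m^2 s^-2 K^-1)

D.

Reference: [kg] · [m²·s⁻²·K⁻¹] = kg·m²·s⁻²·K⁻¹.
Each option:
  A. [m²·s⁻²·K⁻¹] · [kg·mol⁻¹] = kg·m²·s⁻²·K⁻¹·mol⁻¹
  B. C·V = s·A·J·C⁻¹ = kg·m²·s⁻²
  C. m²·s⁻²·K⁻¹
  D. [kg] · [m²·s⁻²·K⁻¹] = kg·m²·s⁻²·K⁻¹  ← same
Only D. matches kg·m²·s⁻²·K⁻¹.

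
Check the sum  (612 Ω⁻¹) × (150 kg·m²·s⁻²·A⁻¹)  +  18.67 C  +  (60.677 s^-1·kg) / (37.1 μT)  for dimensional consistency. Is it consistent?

Yes

Work out the base dimensions of each:
  (612 Ω⁻¹) × (150 kg·m²·s⁻²·A⁻¹):  [kg⁻¹·m⁻²·s³·A²] · [kg·m²·s⁻²·A⁻¹] = s·A
  18.67 C:  C = s·A
  (60.677 s^-1·kg) / (37.1 μT):  [kg·s⁻¹] / [kg·s⁻²·A⁻¹] = s·A
Every term reduces to s·A.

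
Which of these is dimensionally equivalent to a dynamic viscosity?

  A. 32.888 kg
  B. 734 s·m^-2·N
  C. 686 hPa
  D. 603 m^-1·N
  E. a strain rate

B.

Reference: [dynamic viscosity] = kg·m⁻¹·s⁻¹.
Each option:
  A. kg
  B. N·s·m⁻² = kg·m·s⁻²·s·m⁻² = kg·m⁻¹·s⁻¹  ← same
  C. Pa = N·m⁻² = kg·m⁻¹·s⁻²
  D. N·m⁻¹ = kg·m·s⁻²·m⁻¹ = kg·s⁻²
  E. [strain rate] = s⁻¹
Only B. matches kg·m⁻¹·s⁻¹.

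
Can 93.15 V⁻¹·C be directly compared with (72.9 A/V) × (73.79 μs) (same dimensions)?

Yes

Reduce each to base SI dimensions:
  93.15 V⁻¹·C:  C·V⁻¹ = s·A·(J·C⁻¹)⁻¹ = kg⁻¹·m⁻²·s⁴·A²
  (72.9 A/V) × (73.79 μs):  [kg⁻¹·m⁻²·s³·A²] · [s] = kg⁻¹·m⁻²·s⁴·A²
Both are kg⁻¹·m⁻²·s⁴·A², so they have the same dimensions and can be added.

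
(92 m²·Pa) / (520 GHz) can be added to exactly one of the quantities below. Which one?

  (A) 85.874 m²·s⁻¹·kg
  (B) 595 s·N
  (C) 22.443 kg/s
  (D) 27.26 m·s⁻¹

Reference: [kg·m·s⁻²] / [s⁻¹] = kg·m·s⁻¹.
Each option:
  (A) kg·m²·s⁻¹
  (B) N·s = kg·m·s⁻²·s = kg·m·s⁻¹  ← same
  (C) kg·s⁻¹
  (D) m·s⁻¹
Only (B) matches kg·m·s⁻¹.

(B)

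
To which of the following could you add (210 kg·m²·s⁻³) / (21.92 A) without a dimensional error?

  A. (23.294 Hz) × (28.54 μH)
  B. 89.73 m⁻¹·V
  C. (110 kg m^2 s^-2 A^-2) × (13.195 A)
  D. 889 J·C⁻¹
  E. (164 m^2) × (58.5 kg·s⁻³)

D.

Reference: [kg·m²·s⁻³] / [A] = kg·m²·s⁻³·A⁻¹.
Each option:
  A. [s⁻¹] · [kg·m²·s⁻²·A⁻²] = kg·m²·s⁻³·A⁻²
  B. V·m⁻¹ = J·C⁻¹·m⁻¹ = kg·m·s⁻³·A⁻¹
  C. [kg·m²·s⁻²·A⁻²] · [A] = kg·m²·s⁻²·A⁻¹
  D. J·C⁻¹ = N·m·(s·A)⁻¹ = kg·m²·s⁻³·A⁻¹  ← same
  E. [m²] · [kg·s⁻³] = kg·m²·s⁻³
Only D. matches kg·m²·s⁻³·A⁻¹.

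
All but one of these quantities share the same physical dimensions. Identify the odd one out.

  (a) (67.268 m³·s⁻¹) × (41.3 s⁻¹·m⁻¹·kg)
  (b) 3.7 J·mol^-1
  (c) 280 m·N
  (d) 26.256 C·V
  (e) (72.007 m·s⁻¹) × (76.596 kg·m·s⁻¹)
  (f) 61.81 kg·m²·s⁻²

Dimensions:
  (a) [m³·s⁻¹] · [kg·m⁻¹·s⁻¹] = kg·m²·s⁻²
  (b) J·mol⁻¹ = N·m·mol⁻¹ = kg·m²·s⁻²·mol⁻¹
  (c) N·m = kg·m·s⁻²·m = kg·m²·s⁻²
  (d) C·V = s·A·J·C⁻¹ = kg·m²·s⁻²
  (e) [m·s⁻¹] · [kg·m·s⁻¹] = kg·m²·s⁻²
  (f) kg·m²·s⁻²
All reduce to kg·m²·s⁻² except (b), which is kg·m²·s⁻²·mol⁻¹.

(b)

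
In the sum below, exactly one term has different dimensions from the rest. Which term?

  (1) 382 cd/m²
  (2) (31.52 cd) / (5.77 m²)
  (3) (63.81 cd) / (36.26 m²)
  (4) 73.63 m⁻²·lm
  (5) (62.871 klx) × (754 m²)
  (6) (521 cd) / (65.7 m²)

(5)

In SI base units:
  (1) cd·m⁻² = m⁻²·cd
  (2) [cd] / [m²] = m⁻²·cd
  (3) [cd] / [m²] = m⁻²·cd
  (4) lm·m⁻² = cd·m⁻² = m⁻²·cd
  (5) [m⁻²·cd] · [m²] = cd
  (6) [cd] / [m²] = m⁻²·cd
All reduce to m⁻²·cd except (5), which is cd.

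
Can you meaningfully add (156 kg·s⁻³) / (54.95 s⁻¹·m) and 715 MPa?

In SI base units:
  (156 kg·s⁻³) / (54.95 s⁻¹·m):  [kg·s⁻³] / [m·s⁻¹] = kg·m⁻¹·s⁻²
  715 MPa:  Pa = N·m⁻² = kg·m⁻¹·s⁻²
Both are kg·m⁻¹·s⁻², so they have the same dimensions and can be added.

Yes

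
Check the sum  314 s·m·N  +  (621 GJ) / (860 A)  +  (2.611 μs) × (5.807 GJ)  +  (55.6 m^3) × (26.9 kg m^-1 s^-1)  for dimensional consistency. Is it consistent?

Expand each in SI base units:
  314 s·m·N:  N·m·s = kg·m·s⁻²·m·s = kg·m²·s⁻¹
  (621 GJ) / (860 A):  [kg·m²·s⁻²] / [A] = kg·m²·s⁻²·A⁻¹
  (2.611 μs) × (5.807 GJ):  [s] · [kg·m²·s⁻²] = kg·m²·s⁻¹
  (55.6 m^3) × (26.9 kg m^-1 s^-1):  [m³] · [kg·m⁻¹·s⁻¹] = kg·m²·s⁻¹
The terms do not share a single dimension (kg·m²·s⁻²·A⁻¹ vs kg·m²·s⁻¹).

No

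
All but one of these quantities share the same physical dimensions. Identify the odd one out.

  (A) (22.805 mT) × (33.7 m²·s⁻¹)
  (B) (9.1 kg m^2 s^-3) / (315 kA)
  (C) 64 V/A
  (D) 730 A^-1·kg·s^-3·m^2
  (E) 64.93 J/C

In SI base units:
  (A) [kg·s⁻²·A⁻¹] · [m²·s⁻¹] = kg·m²·s⁻³·A⁻¹
  (B) [kg·m²·s⁻³] / [A] = kg·m²·s⁻³·A⁻¹
  (C) V·A⁻¹ = J·C⁻¹·A⁻¹ = kg·m²·s⁻³·A⁻²
  (D) kg·m²·s⁻³·A⁻¹
  (E) J·C⁻¹ = N·m·(s·A)⁻¹ = kg·m²·s⁻³·A⁻¹
All reduce to kg·m²·s⁻³·A⁻¹ except (C), which is kg·m²·s⁻³·A⁻².

(C)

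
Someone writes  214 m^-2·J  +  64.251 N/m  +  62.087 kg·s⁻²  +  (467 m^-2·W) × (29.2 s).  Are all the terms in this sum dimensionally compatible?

In SI base units:
  214 m^-2·J:  J·m⁻² = N·m·m⁻² = kg·s⁻²
  64.251 N/m:  N·m⁻¹ = kg·m·s⁻²·m⁻¹ = kg·s⁻²
  62.087 kg·s⁻²:  kg·s⁻²
  (467 m^-2·W) × (29.2 s):  [kg·s⁻³] · [s] = kg·s⁻²
Every term reduces to kg·s⁻².

Yes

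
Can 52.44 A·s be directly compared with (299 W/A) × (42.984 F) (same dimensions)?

Reduce each to base SI dimensions:
  52.44 A·s:  A·s = s·A
  (299 W/A) × (42.984 F):  [kg·m²·s⁻³·A⁻¹] · [kg⁻¹·m⁻²·s⁴·A²] = s·A
Both are s·A, so they have the same dimensions and can be added.

Yes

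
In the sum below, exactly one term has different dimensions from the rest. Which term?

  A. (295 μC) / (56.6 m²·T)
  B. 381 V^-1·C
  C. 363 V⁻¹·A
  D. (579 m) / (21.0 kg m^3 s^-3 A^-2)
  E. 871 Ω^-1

B.

Work out the base dimensions of each:
  A. [s·A] / [kg·m²·s⁻²·A⁻¹] = kg⁻¹·m⁻²·s³·A²
  B. C·V⁻¹ = s·A·(J·C⁻¹)⁻¹ = kg⁻¹·m⁻²·s⁴·A²
  C. A·V⁻¹ = A·(J·C⁻¹)⁻¹ = kg⁻¹·m⁻²·s³·A²
  D. [m] / [kg·m³·s⁻³·A⁻²] = kg⁻¹·m⁻²·s³·A²
  E. Ω⁻¹ = (V·A⁻¹)⁻¹ = kg⁻¹·m⁻²·s³·A²
All reduce to kg⁻¹·m⁻²·s³·A² except B., which is kg⁻¹·m⁻²·s⁴·A².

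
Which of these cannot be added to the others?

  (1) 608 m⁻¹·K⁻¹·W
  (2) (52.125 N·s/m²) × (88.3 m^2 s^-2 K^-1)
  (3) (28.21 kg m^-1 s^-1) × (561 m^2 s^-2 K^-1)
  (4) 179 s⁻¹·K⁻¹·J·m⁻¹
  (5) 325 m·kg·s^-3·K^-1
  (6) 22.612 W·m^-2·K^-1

(6)

Work out the base dimensions of each:
  (1) W·m⁻¹·K⁻¹ = J·s⁻¹·m⁻¹·K⁻¹ = kg·m·s⁻³·K⁻¹
  (2) [kg·m⁻¹·s⁻¹] · [m²·s⁻²·K⁻¹] = kg·m·s⁻³·K⁻¹
  (3) [kg·m⁻¹·s⁻¹] · [m²·s⁻²·K⁻¹] = kg·m·s⁻³·K⁻¹
  (4) J·s⁻¹·m⁻¹·K⁻¹ = N·m·s⁻¹·m⁻¹·K⁻¹ = kg·m·s⁻³·K⁻¹
  (5) kg·m·s⁻³·K⁻¹
  (6) W·m⁻²·K⁻¹ = J·s⁻¹·m⁻²·K⁻¹ = kg·s⁻³·K⁻¹
All reduce to kg·m·s⁻³·K⁻¹ except (6), which is kg·s⁻³·K⁻¹.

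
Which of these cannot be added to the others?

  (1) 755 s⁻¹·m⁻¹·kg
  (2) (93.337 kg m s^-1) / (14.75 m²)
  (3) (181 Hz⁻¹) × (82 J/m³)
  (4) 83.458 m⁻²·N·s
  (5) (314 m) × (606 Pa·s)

(5)

Dimensions:
  (1) kg·m⁻¹·s⁻¹
  (2) [kg·m·s⁻¹] / [m²] = kg·m⁻¹·s⁻¹
  (3) [s] · [kg·m⁻¹·s⁻²] = kg·m⁻¹·s⁻¹
  (4) N·s·m⁻² = kg·m·s⁻²·s·m⁻² = kg·m⁻¹·s⁻¹
  (5) [m] · [kg·m⁻¹·s⁻¹] = kg·s⁻¹
All reduce to kg·m⁻¹·s⁻¹ except (5), which is kg·s⁻¹.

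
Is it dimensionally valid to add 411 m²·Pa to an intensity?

Work out the base dimensions of each:
  411 m²·Pa:  Pa·m² = N·m⁻²·m² = kg·m·s⁻²
  an intensity:  [intensity] = kg·s⁻³
kg·m·s⁻² ≠ kg·s⁻³, so they cannot be added.

No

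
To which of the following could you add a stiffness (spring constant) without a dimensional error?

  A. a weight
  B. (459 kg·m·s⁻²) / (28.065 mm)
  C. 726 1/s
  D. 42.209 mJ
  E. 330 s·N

B.

Reference: [stiffness (spring constant)] = kg·s⁻².
Each option:
  A. [weight] = kg·m·s⁻²
  B. [kg·m·s⁻²] / [m] = kg·s⁻²  ← same
  C. s⁻¹
  D. J = N·m = kg·m²·s⁻²
  E. N·s = kg·m·s⁻²·s = kg·m·s⁻¹
Only B. matches kg·s⁻².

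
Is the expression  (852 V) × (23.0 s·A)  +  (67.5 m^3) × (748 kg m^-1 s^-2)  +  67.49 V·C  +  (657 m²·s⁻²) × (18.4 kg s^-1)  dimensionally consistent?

Reduce each to base SI dimensions:
  (852 V) × (23.0 s·A):  [kg·m²·s⁻³·A⁻¹] · [s·A] = kg·m²·s⁻²
  (67.5 m^3) × (748 kg m^-1 s^-2):  [m³] · [kg·m⁻¹·s⁻²] = kg·m²·s⁻²
  67.49 V·C:  C·V = s·A·J·C⁻¹ = kg·m²·s⁻²
  (657 m²·s⁻²) × (18.4 kg s^-1):  [m²·s⁻²] · [kg·s⁻¹] = kg·m²·s⁻³
The terms do not share a single dimension (kg·m²·s⁻² vs kg·m²·s⁻³).

No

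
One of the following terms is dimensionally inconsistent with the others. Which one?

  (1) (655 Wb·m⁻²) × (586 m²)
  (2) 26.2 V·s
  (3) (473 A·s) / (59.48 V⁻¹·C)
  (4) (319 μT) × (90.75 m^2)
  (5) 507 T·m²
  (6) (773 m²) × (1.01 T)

(3)

Dimensions:
  (1) [kg·s⁻²·A⁻¹] · [m²] = kg·m²·s⁻²·A⁻¹
  (2) V·s = J·C⁻¹·s = kg·m²·s⁻²·A⁻¹
  (3) [s·A] / [kg⁻¹·m⁻²·s⁴·A²] = kg·m²·s⁻³·A⁻¹
  (4) [kg·s⁻²·A⁻¹] · [m²] = kg·m²·s⁻²·A⁻¹
  (5) T·m² = Wb·m⁻²·m² = kg·m²·s⁻²·A⁻¹
  (6) [m²] · [kg·s⁻²·A⁻¹] = kg·m²·s⁻²·A⁻¹
All reduce to kg·m²·s⁻²·A⁻¹ except (3), which is kg·m²·s⁻³·A⁻¹.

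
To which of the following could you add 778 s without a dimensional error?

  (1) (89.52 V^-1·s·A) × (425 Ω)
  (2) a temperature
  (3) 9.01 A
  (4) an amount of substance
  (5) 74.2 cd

(1)

Reference: s.
Each option:
  (1) [kg⁻¹·m⁻²·s⁴·A²] · [kg·m²·s⁻³·A⁻²] = s  ← same
  (2) [temperature] = K
  (3) A
  (4) [amount of substance] = mol
  (5) cd
Only (1) matches s.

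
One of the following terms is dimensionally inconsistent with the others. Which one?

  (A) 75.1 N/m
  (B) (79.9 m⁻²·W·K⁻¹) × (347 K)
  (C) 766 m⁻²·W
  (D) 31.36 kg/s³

(A)

In SI base units:
  (A) N·m⁻¹ = kg·m·s⁻²·m⁻¹ = kg·s⁻²
  (B) [kg·s⁻³·K⁻¹] · [K] = kg·s⁻³
  (C) W·m⁻² = J·s⁻¹·m⁻² = kg·s⁻³
  (D) kg·s⁻³
All reduce to kg·s⁻³ except (A), which is kg·s⁻².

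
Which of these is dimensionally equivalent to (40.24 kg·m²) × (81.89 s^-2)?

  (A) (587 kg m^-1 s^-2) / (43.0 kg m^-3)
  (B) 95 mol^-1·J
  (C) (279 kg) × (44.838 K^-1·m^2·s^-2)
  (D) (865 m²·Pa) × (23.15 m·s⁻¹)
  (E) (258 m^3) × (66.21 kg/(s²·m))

(E)

Reference: [kg·m²] · [s⁻²] = kg·m²·s⁻².
Each option:
  (A) [kg·m⁻¹·s⁻²] / [kg·m⁻³] = m²·s⁻²
  (B) J·mol⁻¹ = N·m·mol⁻¹ = kg·m²·s⁻²·mol⁻¹
  (C) [kg] · [m²·s⁻²·K⁻¹] = kg·m²·s⁻²·K⁻¹
  (D) [kg·m·s⁻²] · [m·s⁻¹] = kg·m²·s⁻³
  (E) [m³] · [kg·m⁻¹·s⁻²] = kg·m²·s⁻²  ← same
Only (E) matches kg·m²·s⁻².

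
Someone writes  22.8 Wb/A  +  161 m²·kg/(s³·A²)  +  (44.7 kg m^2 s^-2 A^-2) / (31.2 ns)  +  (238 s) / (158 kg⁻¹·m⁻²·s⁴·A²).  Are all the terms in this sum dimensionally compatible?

In SI base units:
  22.8 Wb/A:  Wb·A⁻¹ = V·s·A⁻¹ = kg·m²·s⁻²·A⁻²
  161 m²·kg/(s³·A²):  kg·m²·s⁻³·A⁻²
  (44.7 kg m^2 s^-2 A^-2) / (31.2 ns):  [kg·m²·s⁻²·A⁻²] / [s] = kg·m²·s⁻³·A⁻²
  (238 s) / (158 kg⁻¹·m⁻²·s⁴·A²):  [s] / [kg⁻¹·m⁻²·s⁴·A²] = kg·m²·s⁻³·A⁻²
The terms do not share a single dimension (kg·m²·s⁻²·A⁻² vs kg·m²·s⁻³·A⁻²).

No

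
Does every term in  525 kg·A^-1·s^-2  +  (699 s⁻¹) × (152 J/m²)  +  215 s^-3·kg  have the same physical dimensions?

Work out the base dimensions of each:
  525 kg·A^-1·s^-2:  kg·s⁻²·A⁻¹
  (699 s⁻¹) × (152 J/m²):  [s⁻¹] · [kg·s⁻²] = kg·s⁻³
  215 s^-3·kg:  kg·s⁻³
The terms do not share a single dimension (kg·s⁻²·A⁻¹ vs kg·s⁻³).

No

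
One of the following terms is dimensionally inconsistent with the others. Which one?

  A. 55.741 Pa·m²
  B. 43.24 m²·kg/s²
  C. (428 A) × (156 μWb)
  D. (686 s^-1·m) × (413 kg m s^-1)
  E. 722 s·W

A.

Work out the base dimensions of each:
  A. Pa·m² = N·m⁻²·m² = kg·m·s⁻²
  B. kg·m²·s⁻²
  C. [A] · [kg·m²·s⁻²·A⁻¹] = kg·m²·s⁻²
  D. [m·s⁻¹] · [kg·m·s⁻¹] = kg·m²·s⁻²
  E. W·s = J·s⁻¹·s = kg·m²·s⁻²
All reduce to kg·m²·s⁻² except A., which is kg·m·s⁻².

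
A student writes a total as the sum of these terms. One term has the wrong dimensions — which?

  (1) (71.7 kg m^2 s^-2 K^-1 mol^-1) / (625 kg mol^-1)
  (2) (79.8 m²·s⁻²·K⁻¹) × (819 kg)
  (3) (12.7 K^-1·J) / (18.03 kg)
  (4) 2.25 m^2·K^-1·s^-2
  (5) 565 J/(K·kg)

(2)

Reduce each to base SI dimensions:
  (1) [kg·m²·s⁻²·K⁻¹·mol⁻¹] / [kg·mol⁻¹] = m²·s⁻²·K⁻¹
  (2) [m²·s⁻²·K⁻¹] · [kg] = kg·m²·s⁻²·K⁻¹
  (3) [kg·m²·s⁻²·K⁻¹] / [kg] = m²·s⁻²·K⁻¹
  (4) m²·s⁻²·K⁻¹
  (5) J·kg⁻¹·K⁻¹ = N·m·kg⁻¹·K⁻¹ = m²·s⁻²·K⁻¹
All reduce to m²·s⁻²·K⁻¹ except (2), which is kg·m²·s⁻²·K⁻¹.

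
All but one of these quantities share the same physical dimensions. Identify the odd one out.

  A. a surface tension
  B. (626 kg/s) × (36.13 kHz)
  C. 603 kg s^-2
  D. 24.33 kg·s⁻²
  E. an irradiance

E.

Reduce each to base SI dimensions:
  A. [surface tension] = kg·s⁻²
  B. [kg·s⁻¹] · [s⁻¹] = kg·s⁻²
  C. kg·s⁻²
  D. kg·s⁻²
  E. [irradiance] = kg·s⁻³
All reduce to kg·s⁻² except E., which is kg·s⁻³.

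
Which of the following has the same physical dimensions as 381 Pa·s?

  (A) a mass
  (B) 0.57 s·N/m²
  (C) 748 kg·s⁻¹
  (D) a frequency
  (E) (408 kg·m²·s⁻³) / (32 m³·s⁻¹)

Reference: Pa·s = N·m⁻²·s = kg·m⁻¹·s⁻¹.
Each option:
  (A) [mass] = kg
  (B) N·s·m⁻² = kg·m·s⁻²·s·m⁻² = kg·m⁻¹·s⁻¹  ← same
  (C) kg·s⁻¹
  (D) [frequency] = s⁻¹
  (E) [kg·m²·s⁻³] / [m³·s⁻¹] = kg·m⁻¹·s⁻²
Only (B) matches kg·m⁻¹·s⁻¹.

(B)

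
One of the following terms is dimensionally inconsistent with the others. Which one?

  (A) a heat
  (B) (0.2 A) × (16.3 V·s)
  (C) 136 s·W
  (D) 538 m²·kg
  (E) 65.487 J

(D)

Reduce each to base SI dimensions:
  (A) [heat] = kg·m²·s⁻²
  (B) [A] · [kg·m²·s⁻²·A⁻¹] = kg·m²·s⁻²
  (C) W·s = J·s⁻¹·s = kg·m²·s⁻²
  (D) kg·m²
  (E) J = N·m = kg·m²·s⁻²
All reduce to kg·m²·s⁻² except (D), which is kg·m².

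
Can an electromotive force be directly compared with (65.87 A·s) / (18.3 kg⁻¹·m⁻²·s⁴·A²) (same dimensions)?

In SI base units:
  an electromotive force:  [electromotive force] = kg·m²·s⁻³·A⁻¹
  (65.87 A·s) / (18.3 kg⁻¹·m⁻²·s⁴·A²):  [s·A] / [kg⁻¹·m⁻²·s⁴·A²] = kg·m²·s⁻³·A⁻¹
Both are kg·m²·s⁻³·A⁻¹, so they have the same dimensions and can be added.

Yes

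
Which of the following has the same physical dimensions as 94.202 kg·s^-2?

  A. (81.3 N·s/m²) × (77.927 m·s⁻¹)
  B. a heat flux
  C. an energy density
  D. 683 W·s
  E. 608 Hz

Reference: kg·s⁻².
Each option:
  A. [kg·m⁻¹·s⁻¹] · [m·s⁻¹] = kg·s⁻²  ← same
  B. [heat flux] = kg·s⁻³
  C. [energy density] = kg·m⁻¹·s⁻²
  D. W·s = J·s⁻¹·s = kg·m²·s⁻²
  E. Hz = s⁻¹
Only A. matches kg·s⁻².

A.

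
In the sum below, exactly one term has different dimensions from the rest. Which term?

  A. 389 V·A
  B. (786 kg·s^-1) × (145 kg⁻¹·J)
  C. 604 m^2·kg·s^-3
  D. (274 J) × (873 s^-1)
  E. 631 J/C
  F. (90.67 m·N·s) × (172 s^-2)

E.

Reduce each to base SI dimensions:
  A. V·A = J·C⁻¹·A = kg·m²·s⁻³
  B. [kg·s⁻¹] · [m²·s⁻²] = kg·m²·s⁻³
  C. kg·m²·s⁻³
  D. [kg·m²·s⁻²] · [s⁻¹] = kg·m²·s⁻³
  E. J·C⁻¹ = N·m·(s·A)⁻¹ = kg·m²·s⁻³·A⁻¹
  F. [kg·m²·s⁻¹] · [s⁻²] = kg·m²·s⁻³
All reduce to kg·m²·s⁻³ except E., which is kg·m²·s⁻³·A⁻¹.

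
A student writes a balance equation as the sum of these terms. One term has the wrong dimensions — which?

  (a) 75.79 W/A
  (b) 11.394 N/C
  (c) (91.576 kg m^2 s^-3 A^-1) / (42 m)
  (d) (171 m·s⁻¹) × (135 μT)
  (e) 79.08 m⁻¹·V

Work out the base dimensions of each:
  (a) W·A⁻¹ = J·s⁻¹·A⁻¹ = kg·m²·s⁻³·A⁻¹
  (b) N·C⁻¹ = kg·m·s⁻²·(s·A)⁻¹ = kg·m·s⁻³·A⁻¹
  (c) [kg·m²·s⁻³·A⁻¹] / [m] = kg·m·s⁻³·A⁻¹
  (d) [m·s⁻¹] · [kg·s⁻²·A⁻¹] = kg·m·s⁻³·A⁻¹
  (e) V·m⁻¹ = J·C⁻¹·m⁻¹ = kg·m·s⁻³·A⁻¹
All reduce to kg·m·s⁻³·A⁻¹ except (a), which is kg·m²·s⁻³·A⁻¹.

(a)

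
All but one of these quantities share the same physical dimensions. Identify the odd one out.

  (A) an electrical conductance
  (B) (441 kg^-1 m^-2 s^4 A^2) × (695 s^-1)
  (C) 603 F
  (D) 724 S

Reduce each to base SI dimensions:
  (A) [electrical conductance] = kg⁻¹·m⁻²·s³·A²
  (B) [kg⁻¹·m⁻²·s⁴·A²] · [s⁻¹] = kg⁻¹·m⁻²·s³·A²
  (C) F = C·V⁻¹ = kg⁻¹·m⁻²·s⁴·A²
  (D) S = Ω⁻¹ = kg⁻¹·m⁻²·s³·A²
All reduce to kg⁻¹·m⁻²·s³·A² except (C), which is kg⁻¹·m⁻²·s⁴·A².

(C)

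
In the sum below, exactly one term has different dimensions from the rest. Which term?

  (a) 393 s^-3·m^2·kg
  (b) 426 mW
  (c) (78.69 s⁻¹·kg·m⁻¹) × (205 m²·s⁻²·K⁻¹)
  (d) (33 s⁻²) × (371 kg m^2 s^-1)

Work out the base dimensions of each:
  (a) kg·m²·s⁻³
  (b) W = J·s⁻¹ = kg·m²·s⁻³
  (c) [kg·m⁻¹·s⁻¹] · [m²·s⁻²·K⁻¹] = kg·m·s⁻³·K⁻¹
  (d) [s⁻²] · [kg·m²·s⁻¹] = kg·m²·s⁻³
All reduce to kg·m²·s⁻³ except (c), which is kg·m·s⁻³·K⁻¹.

(c)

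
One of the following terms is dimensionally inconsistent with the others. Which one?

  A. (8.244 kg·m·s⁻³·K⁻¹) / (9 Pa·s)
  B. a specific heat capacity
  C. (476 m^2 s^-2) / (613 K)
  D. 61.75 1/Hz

D.

Dimensions:
  A. [kg·m·s⁻³·K⁻¹] / [kg·m⁻¹·s⁻¹] = m²·s⁻²·K⁻¹
  B. [specific heat capacity] = m²·s⁻²·K⁻¹
  C. [m²·s⁻²] / [K] = m²·s⁻²·K⁻¹
  D. Hz⁻¹ = (s⁻¹)⁻¹ = s
All reduce to m²·s⁻²·K⁻¹ except D., which is s.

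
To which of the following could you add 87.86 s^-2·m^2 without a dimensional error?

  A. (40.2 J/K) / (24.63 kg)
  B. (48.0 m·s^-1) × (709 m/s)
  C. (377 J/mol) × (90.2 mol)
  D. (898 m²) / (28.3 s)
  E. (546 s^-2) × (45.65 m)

B.

Reference: m²·s⁻².
Each option:
  A. [kg·m²·s⁻²·K⁻¹] / [kg] = m²·s⁻²·K⁻¹
  B. [m·s⁻¹] · [m·s⁻¹] = m²·s⁻²  ← same
  C. [kg·m²·s⁻²·mol⁻¹] · [mol] = kg·m²·s⁻²
  D. [m²] / [s] = m²·s⁻¹
  E. [s⁻²] · [m] = m·s⁻²
Only B. matches m²·s⁻².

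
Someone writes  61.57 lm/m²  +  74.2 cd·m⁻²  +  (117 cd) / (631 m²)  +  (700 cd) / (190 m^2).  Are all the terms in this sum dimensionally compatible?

Yes

In SI base units:
  61.57 lm/m²:  lm·m⁻² = cd·m⁻² = m⁻²·cd
  74.2 cd·m⁻²:  cd·m⁻² = m⁻²·cd
  (117 cd) / (631 m²):  [cd] / [m²] = m⁻²·cd
  (700 cd) / (190 m^2):  [cd] / [m²] = m⁻²·cd
Every term reduces to m⁻²·cd.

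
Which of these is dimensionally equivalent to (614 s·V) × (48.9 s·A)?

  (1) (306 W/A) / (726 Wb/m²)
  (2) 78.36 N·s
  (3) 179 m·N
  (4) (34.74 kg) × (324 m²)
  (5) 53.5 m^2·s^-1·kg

Reference: [kg·m²·s⁻²·A⁻¹] · [s·A] = kg·m²·s⁻¹.
Each option:
  (1) [kg·m²·s⁻³·A⁻¹] / [kg·s⁻²·A⁻¹] = m²·s⁻¹
  (2) N·s = kg·m·s⁻²·s = kg·m·s⁻¹
  (3) N·m = kg·m·s⁻²·m = kg·m²·s⁻²
  (4) [kg] · [m²] = kg·m²
  (5) kg·m²·s⁻¹  ← same
Only (5) matches kg·m²·s⁻¹.

(5)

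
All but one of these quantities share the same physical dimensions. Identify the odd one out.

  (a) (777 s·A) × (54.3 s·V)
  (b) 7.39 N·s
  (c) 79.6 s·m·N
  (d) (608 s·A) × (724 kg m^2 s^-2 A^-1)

Expand each in SI base units:
  (a) [s·A] · [kg·m²·s⁻²·A⁻¹] = kg·m²·s⁻¹
  (b) N·s = kg·m·s⁻²·s = kg·m·s⁻¹
  (c) N·m·s = kg·m·s⁻²·m·s = kg·m²·s⁻¹
  (d) [s·A] · [kg·m²·s⁻²·A⁻¹] = kg·m²·s⁻¹
All reduce to kg·m²·s⁻¹ except (b), which is kg·m·s⁻¹.

(b)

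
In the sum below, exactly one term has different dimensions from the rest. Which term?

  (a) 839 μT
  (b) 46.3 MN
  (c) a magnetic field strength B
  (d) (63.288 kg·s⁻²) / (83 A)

(b)

In SI base units:
  (a) T = Wb·m⁻² = kg·s⁻²·A⁻¹
  (b) N = kg·m·s⁻²
  (c) [magnetic field strength B] = kg·s⁻²·A⁻¹
  (d) [kg·s⁻²] / [A] = kg·s⁻²·A⁻¹
All reduce to kg·s⁻²·A⁻¹ except (b), which is kg·m·s⁻².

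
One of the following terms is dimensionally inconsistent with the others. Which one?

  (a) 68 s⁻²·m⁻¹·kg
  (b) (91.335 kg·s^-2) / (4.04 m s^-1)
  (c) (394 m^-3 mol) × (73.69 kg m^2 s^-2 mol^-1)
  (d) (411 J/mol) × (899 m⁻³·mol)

Dimensions:
  (a) kg·m⁻¹·s⁻²
  (b) [kg·s⁻²] / [m·s⁻¹] = kg·m⁻¹·s⁻¹
  (c) [m⁻³·mol] · [kg·m²·s⁻²·mol⁻¹] = kg·m⁻¹·s⁻²
  (d) [kg·m²·s⁻²·mol⁻¹] · [m⁻³·mol] = kg·m⁻¹·s⁻²
All reduce to kg·m⁻¹·s⁻² except (b), which is kg·m⁻¹·s⁻¹.

(b)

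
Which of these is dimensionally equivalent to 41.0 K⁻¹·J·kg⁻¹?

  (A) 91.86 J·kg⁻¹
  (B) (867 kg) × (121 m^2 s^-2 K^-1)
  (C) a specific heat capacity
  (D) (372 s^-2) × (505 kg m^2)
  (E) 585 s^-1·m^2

(C)

Reference: J·kg⁻¹·K⁻¹ = N·m·kg⁻¹·K⁻¹ = m²·s⁻²·K⁻¹.
Each option:
  (A) J·kg⁻¹ = N·m·kg⁻¹ = m²·s⁻²
  (B) [kg] · [m²·s⁻²·K⁻¹] = kg·m²·s⁻²·K⁻¹
  (C) [specific heat capacity] = m²·s⁻²·K⁻¹  ← same
  (D) [s⁻²] · [kg·m²] = kg·m²·s⁻²
  (E) m²·s⁻¹
Only (C) matches m²·s⁻²·K⁻¹.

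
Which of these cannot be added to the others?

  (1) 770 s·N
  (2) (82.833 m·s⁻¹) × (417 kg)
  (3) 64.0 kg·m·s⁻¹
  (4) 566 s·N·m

(4)

Dimensions:
  (1) N·s = kg·m·s⁻²·s = kg·m·s⁻¹
  (2) [m·s⁻¹] · [kg] = kg·m·s⁻¹
  (3) kg·m·s⁻¹
  (4) N·m·s = kg·m·s⁻²·m·s = kg·m²·s⁻¹
All reduce to kg·m·s⁻¹ except (4), which is kg·m²·s⁻¹.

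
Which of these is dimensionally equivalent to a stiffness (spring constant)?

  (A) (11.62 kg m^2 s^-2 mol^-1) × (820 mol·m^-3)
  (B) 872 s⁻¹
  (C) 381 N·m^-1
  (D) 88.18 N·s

(C)

Reference: [stiffness (spring constant)] = kg·s⁻².
Each option:
  (A) [kg·m²·s⁻²·mol⁻¹] · [m⁻³·mol] = kg·m⁻¹·s⁻²
  (B) s⁻¹
  (C) N·m⁻¹ = kg·m·s⁻²·m⁻¹ = kg·s⁻²  ← same
  (D) N·s = kg·m·s⁻²·s = kg·m·s⁻¹
Only (C) matches kg·s⁻².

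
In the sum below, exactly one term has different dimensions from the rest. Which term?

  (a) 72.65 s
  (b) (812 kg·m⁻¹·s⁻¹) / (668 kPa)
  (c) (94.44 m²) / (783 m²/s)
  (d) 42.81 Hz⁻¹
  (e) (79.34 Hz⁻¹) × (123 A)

(e)

Dimensions:
  (a) s
  (b) [kg·m⁻¹·s⁻¹] / [kg·m⁻¹·s⁻²] = s
  (c) [m²] / [m²·s⁻¹] = s
  (d) Hz⁻¹ = (s⁻¹)⁻¹ = s
  (e) [s] · [A] = s·A
All reduce to s except (e), which is s·A.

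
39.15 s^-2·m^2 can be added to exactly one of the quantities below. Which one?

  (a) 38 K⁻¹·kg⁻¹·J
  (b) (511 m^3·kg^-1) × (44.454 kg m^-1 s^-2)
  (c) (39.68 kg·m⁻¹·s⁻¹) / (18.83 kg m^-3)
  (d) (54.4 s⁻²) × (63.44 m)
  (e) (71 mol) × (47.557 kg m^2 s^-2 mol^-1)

(b)

Reference: m²·s⁻².
Each option:
  (a) J·kg⁻¹·K⁻¹ = N·m·kg⁻¹·K⁻¹ = m²·s⁻²·K⁻¹
  (b) [kg⁻¹·m³] · [kg·m⁻¹·s⁻²] = m²·s⁻²  ← same
  (c) [kg·m⁻¹·s⁻¹] / [kg·m⁻³] = m²·s⁻¹
  (d) [s⁻²] · [m] = m·s⁻²
  (e) [mol] · [kg·m²·s⁻²·mol⁻¹] = kg·m²·s⁻²
Only (b) matches m²·s⁻².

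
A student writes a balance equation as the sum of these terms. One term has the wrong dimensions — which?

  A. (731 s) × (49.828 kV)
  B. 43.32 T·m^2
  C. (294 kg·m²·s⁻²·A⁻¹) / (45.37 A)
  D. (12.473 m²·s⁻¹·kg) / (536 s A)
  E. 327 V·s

Dimensions:
  A. [s] · [kg·m²·s⁻³·A⁻¹] = kg·m²·s⁻²·A⁻¹
  B. T·m² = Wb·m⁻²·m² = kg·m²·s⁻²·A⁻¹
  C. [kg·m²·s⁻²·A⁻¹] / [A] = kg·m²·s⁻²·A⁻²
  D. [kg·m²·s⁻¹] / [s·A] = kg·m²·s⁻²·A⁻¹
  E. V·s = J·C⁻¹·s = kg·m²·s⁻²·A⁻¹
All reduce to kg·m²·s⁻²·A⁻¹ except C., which is kg·m²·s⁻²·A⁻².

C.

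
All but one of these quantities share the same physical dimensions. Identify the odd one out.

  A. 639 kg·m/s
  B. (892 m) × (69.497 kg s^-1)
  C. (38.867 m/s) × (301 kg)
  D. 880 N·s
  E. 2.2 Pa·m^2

E.

Reduce each to base SI dimensions:
  A. kg·m·s⁻¹
  B. [m] · [kg·s⁻¹] = kg·m·s⁻¹
  C. [m·s⁻¹] · [kg] = kg·m·s⁻¹
  D. N·s = kg·m·s⁻²·s = kg·m·s⁻¹
  E. Pa·m² = N·m⁻²·m² = kg·m·s⁻²
All reduce to kg·m·s⁻¹ except E., which is kg·m·s⁻².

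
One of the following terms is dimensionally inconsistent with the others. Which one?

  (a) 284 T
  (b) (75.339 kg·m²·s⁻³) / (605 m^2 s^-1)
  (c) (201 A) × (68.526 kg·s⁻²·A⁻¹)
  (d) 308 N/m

(a)

Reduce each to base SI dimensions:
  (a) T = Wb·m⁻² = kg·s⁻²·A⁻¹
  (b) [kg·m²·s⁻³] / [m²·s⁻¹] = kg·s⁻²
  (c) [A] · [kg·s⁻²·A⁻¹] = kg·s⁻²
  (d) N·m⁻¹ = kg·m·s⁻²·m⁻¹ = kg·s⁻²
All reduce to kg·s⁻² except (a), which is kg·s⁻²·A⁻¹.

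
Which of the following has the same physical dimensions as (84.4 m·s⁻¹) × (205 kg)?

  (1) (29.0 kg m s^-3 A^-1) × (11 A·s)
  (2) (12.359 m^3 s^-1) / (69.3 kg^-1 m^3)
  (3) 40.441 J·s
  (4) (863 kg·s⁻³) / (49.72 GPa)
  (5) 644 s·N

Reference: [m·s⁻¹] · [kg] = kg·m·s⁻¹.
Each option:
  (1) [kg·m·s⁻³·A⁻¹] · [s·A] = kg·m·s⁻²
  (2) [m³·s⁻¹] / [kg⁻¹·m³] = kg·s⁻¹
  (3) J·s = N·m·s = kg·m²·s⁻¹
  (4) [kg·s⁻³] / [kg·m⁻¹·s⁻²] = m·s⁻¹
  (5) N·s = kg·m·s⁻²·s = kg·m·s⁻¹  ← same
Only (5) matches kg·m·s⁻¹.

(5)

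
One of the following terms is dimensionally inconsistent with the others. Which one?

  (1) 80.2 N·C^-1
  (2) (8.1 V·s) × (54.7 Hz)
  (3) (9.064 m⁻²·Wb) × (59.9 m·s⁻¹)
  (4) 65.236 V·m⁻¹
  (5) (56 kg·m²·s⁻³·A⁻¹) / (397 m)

Reduce each to base SI dimensions:
  (1) N·C⁻¹ = kg·m·s⁻²·(s·A)⁻¹ = kg·m·s⁻³·A⁻¹
  (2) [kg·m²·s⁻²·A⁻¹] · [s⁻¹] = kg·m²·s⁻³·A⁻¹
  (3) [kg·s⁻²·A⁻¹] · [m·s⁻¹] = kg·m·s⁻³·A⁻¹
  (4) V·m⁻¹ = J·C⁻¹·m⁻¹ = kg·m·s⁻³·A⁻¹
  (5) [kg·m²·s⁻³·A⁻¹] / [m] = kg·m·s⁻³·A⁻¹
All reduce to kg·m·s⁻³·A⁻¹ except (2), which is kg·m²·s⁻³·A⁻¹.

(2)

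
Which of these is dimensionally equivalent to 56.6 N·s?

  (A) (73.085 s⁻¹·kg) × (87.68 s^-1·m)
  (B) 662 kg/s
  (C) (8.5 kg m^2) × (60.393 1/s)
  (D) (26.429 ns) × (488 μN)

Reference: N·s = kg·m·s⁻²·s = kg·m·s⁻¹.
Each option:
  (A) [kg·s⁻¹] · [m·s⁻¹] = kg·m·s⁻²
  (B) kg·s⁻¹
  (C) [kg·m²] · [s⁻¹] = kg·m²·s⁻¹
  (D) [s] · [kg·m·s⁻²] = kg·m·s⁻¹  ← same
Only (D) matches kg·m·s⁻¹.

(D)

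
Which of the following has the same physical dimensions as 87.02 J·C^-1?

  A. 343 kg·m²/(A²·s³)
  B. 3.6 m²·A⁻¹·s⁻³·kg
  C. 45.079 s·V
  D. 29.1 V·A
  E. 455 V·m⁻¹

B.

Reference: J·C⁻¹ = N·m·(s·A)⁻¹ = kg·m²·s⁻³·A⁻¹.
Each option:
  A. kg·m²·s⁻³·A⁻²
  B. kg·m²·s⁻³·A⁻¹  ← same
  C. V·s = J·C⁻¹·s = kg·m²·s⁻²·A⁻¹
  D. V·A = J·C⁻¹·A = kg·m²·s⁻³
  E. V·m⁻¹ = J·C⁻¹·m⁻¹ = kg·m·s⁻³·A⁻¹
Only B. matches kg·m²·s⁻³·A⁻¹.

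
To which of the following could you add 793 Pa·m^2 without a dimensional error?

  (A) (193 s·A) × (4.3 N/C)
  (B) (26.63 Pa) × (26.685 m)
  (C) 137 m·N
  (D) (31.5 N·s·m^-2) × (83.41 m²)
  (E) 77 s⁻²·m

(A)

Reference: Pa·m² = N·m⁻²·m² = kg·m·s⁻².
Each option:
  (A) [s·A] · [kg·m·s⁻³·A⁻¹] = kg·m·s⁻²  ← same
  (B) [kg·m⁻¹·s⁻²] · [m] = kg·s⁻²
  (C) N·m = kg·m·s⁻²·m = kg·m²·s⁻²
  (D) [kg·m⁻¹·s⁻¹] · [m²] = kg·m·s⁻¹
  (E) m·s⁻²
Only (A) matches kg·m·s⁻².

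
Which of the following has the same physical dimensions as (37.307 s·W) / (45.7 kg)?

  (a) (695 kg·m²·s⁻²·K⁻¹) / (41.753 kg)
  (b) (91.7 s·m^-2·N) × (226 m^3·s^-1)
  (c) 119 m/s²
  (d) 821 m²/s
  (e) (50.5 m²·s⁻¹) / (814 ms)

(e)

Reference: [kg·m²·s⁻²] / [kg] = m²·s⁻².
Each option:
  (a) [kg·m²·s⁻²·K⁻¹] / [kg] = m²·s⁻²·K⁻¹
  (b) [kg·m⁻¹·s⁻¹] · [m³·s⁻¹] = kg·m²·s⁻²
  (c) m·s⁻²
  (d) m²·s⁻¹
  (e) [m²·s⁻¹] / [s] = m²·s⁻²  ← same
Only (e) matches m²·s⁻².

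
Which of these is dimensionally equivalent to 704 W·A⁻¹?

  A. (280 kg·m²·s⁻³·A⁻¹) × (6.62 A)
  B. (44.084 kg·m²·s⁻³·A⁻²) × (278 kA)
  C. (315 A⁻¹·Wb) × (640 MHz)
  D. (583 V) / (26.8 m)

Reference: W·A⁻¹ = J·s⁻¹·A⁻¹ = kg·m²·s⁻³·A⁻¹.
Each option:
  A. [kg·m²·s⁻³·A⁻¹] · [A] = kg·m²·s⁻³
  B. [kg·m²·s⁻³·A⁻²] · [A] = kg·m²·s⁻³·A⁻¹  ← same
  C. [kg·m²·s⁻²·A⁻²] · [s⁻¹] = kg·m²·s⁻³·A⁻²
  D. [kg·m²·s⁻³·A⁻¹] / [m] = kg·m·s⁻³·A⁻¹
Only B. matches kg·m²·s⁻³·A⁻¹.

B.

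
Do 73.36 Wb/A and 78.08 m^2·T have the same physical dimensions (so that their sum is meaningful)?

Expand each in SI base units:
  73.36 Wb/A:  Wb·A⁻¹ = V·s·A⁻¹ = kg·m²·s⁻²·A⁻²
  78.08 m^2·T:  T·m² = Wb·m⁻²·m² = kg·m²·s⁻²·A⁻¹
kg·m²·s⁻²·A⁻² ≠ kg·m²·s⁻²·A⁻¹, so they cannot be added.

No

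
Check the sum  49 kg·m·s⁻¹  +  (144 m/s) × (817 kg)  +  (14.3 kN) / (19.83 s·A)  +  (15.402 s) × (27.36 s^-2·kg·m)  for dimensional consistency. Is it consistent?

In SI base units:
  49 kg·m·s⁻¹:  kg·m·s⁻¹
  (144 m/s) × (817 kg):  [m·s⁻¹] · [kg] = kg·m·s⁻¹
  (14.3 kN) / (19.83 s·A):  [kg·m·s⁻²] / [s·A] = kg·m·s⁻³·A⁻¹
  (15.402 s) × (27.36 s^-2·kg·m):  [s] · [kg·m·s⁻²] = kg·m·s⁻¹
The terms do not share a single dimension (kg·m·s⁻³·A⁻¹ vs kg·m·s⁻¹).

No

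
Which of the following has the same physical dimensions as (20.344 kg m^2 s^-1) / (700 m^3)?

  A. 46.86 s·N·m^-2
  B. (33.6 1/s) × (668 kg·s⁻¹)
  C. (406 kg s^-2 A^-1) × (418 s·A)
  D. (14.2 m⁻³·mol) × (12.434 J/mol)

Reference: [kg·m²·s⁻¹] / [m³] = kg·m⁻¹·s⁻¹.
Each option:
  A. N·s·m⁻² = kg·m·s⁻²·s·m⁻² = kg·m⁻¹·s⁻¹  ← same
  B. [s⁻¹] · [kg·s⁻¹] = kg·s⁻²
  C. [kg·s⁻²·A⁻¹] · [s·A] = kg·s⁻¹
  D. [m⁻³·mol] · [kg·m²·s⁻²·mol⁻¹] = kg·m⁻¹·s⁻²
Only A. matches kg·m⁻¹·s⁻¹.

A.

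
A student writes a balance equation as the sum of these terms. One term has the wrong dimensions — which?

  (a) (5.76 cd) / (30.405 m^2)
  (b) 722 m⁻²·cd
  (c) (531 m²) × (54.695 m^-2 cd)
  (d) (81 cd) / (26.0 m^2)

Reduce each to base SI dimensions:
  (a) [cd] / [m²] = m⁻²·cd
  (b) cd·m⁻² = m⁻²·cd
  (c) [m²] · [m⁻²·cd] = cd
  (d) [cd] / [m²] = m⁻²·cd
All reduce to m⁻²·cd except (c), which is cd.

(c)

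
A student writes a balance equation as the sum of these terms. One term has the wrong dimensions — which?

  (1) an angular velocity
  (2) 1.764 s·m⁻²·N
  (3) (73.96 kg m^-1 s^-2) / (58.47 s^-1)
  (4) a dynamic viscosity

(1)

Reduce each to base SI dimensions:
  (1) [angular velocity] = s⁻¹
  (2) N·s·m⁻² = kg·m·s⁻²·s·m⁻² = kg·m⁻¹·s⁻¹
  (3) [kg·m⁻¹·s⁻²] / [s⁻¹] = kg·m⁻¹·s⁻¹
  (4) [dynamic viscosity] = kg·m⁻¹·s⁻¹
All reduce to kg·m⁻¹·s⁻¹ except (1), which is s⁻¹.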